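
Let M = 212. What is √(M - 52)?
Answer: 4*√10 ≈ 12.649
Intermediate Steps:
√(M - 52) = √(212 - 52) = √160 = 4*√10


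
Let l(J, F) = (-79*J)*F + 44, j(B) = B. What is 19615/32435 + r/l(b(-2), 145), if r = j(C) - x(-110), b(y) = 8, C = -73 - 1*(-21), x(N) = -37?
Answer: 119809471/198061084 ≈ 0.60491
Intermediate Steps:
C = -52 (C = -73 + 21 = -52)
l(J, F) = 44 - 79*F*J (l(J, F) = -79*F*J + 44 = 44 - 79*F*J)
r = -15 (r = -52 - 1*(-37) = -52 + 37 = -15)
19615/32435 + r/l(b(-2), 145) = 19615/32435 - 15/(44 - 79*145*8) = 19615*(1/32435) - 15/(44 - 91640) = 3923/6487 - 15/(-91596) = 3923/6487 - 15*(-1/91596) = 3923/6487 + 5/30532 = 119809471/198061084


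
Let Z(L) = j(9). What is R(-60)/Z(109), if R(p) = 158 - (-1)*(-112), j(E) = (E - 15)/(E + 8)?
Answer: -391/3 ≈ -130.33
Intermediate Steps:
j(E) = (-15 + E)/(8 + E)
Z(L) = -6/17 (Z(L) = (-15 + 9)/(8 + 9) = -6/17)
R(p) = 46 (R(p) = 158 - 1*112 = 158 - 112 = 46)
R(-60)/Z(109) = 46/(-6/17) = 46*(-17/6) = -391/3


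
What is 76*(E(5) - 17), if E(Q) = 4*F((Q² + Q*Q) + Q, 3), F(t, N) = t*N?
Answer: 48868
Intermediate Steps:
F(t, N) = N*t
E(Q) = 12*Q + 24*Q² (E(Q) = 4*(3*((Q² + Q*Q) + Q)) = 4*(3*((Q² + Q²) + Q)) = 4*(3*(2*Q² + Q)) = 4*(3*(Q + 2*Q²)) = 4*(3*Q + 6*Q²) = 12*Q + 24*Q²)
76*(E(5) - 17) = 76*(12*5*(1 + 2*5) - 17) = 76*(12*5*(1 + 10) - 17) = 76*(12*5*11 - 17) = 76*(660 - 17) = 76*643 = 48868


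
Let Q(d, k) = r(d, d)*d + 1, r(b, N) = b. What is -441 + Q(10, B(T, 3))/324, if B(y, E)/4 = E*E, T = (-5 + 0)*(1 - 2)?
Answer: -142783/324 ≈ -440.69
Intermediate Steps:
T = 5 (T = -5*(-1) = 5)
B(y, E) = 4*E**2 (B(y, E) = 4*(E*E) = 4*E**2)
Q(d, k) = 1 + d**2 (Q(d, k) = d*d + 1 = d**2 + 1 = 1 + d**2)
-441 + Q(10, B(T, 3))/324 = -441 + (1 + 10**2)/324 = -441 + (1 + 100)*(1/324) = -441 + 101*(1/324) = -441 + 101/324 = -142783/324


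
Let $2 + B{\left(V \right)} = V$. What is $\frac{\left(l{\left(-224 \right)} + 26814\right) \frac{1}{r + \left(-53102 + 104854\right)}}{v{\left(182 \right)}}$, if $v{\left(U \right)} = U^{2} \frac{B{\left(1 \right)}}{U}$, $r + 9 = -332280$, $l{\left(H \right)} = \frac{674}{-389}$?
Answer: $\frac{744998}{1418675609} \approx 0.00052514$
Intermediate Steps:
$l{\left(H \right)} = - \frac{674}{389}$ ($l{\left(H \right)} = 674 \left(- \frac{1}{389}\right) = - \frac{674}{389}$)
$r = -332289$ ($r = -9 - 332280 = -332289$)
$B{\left(V \right)} = -2 + V$
$v{\left(U \right)} = - U$ ($v{\left(U \right)} = U^{2} \frac{-2 + 1}{U} = U^{2} \left(- \frac{1}{U}\right) = - U$)
$\frac{\left(l{\left(-224 \right)} + 26814\right) \frac{1}{r + \left(-53102 + 104854\right)}}{v{\left(182 \right)}} = \frac{\left(- \frac{674}{389} + 26814\right) \frac{1}{-332289 + \left(-53102 + 104854\right)}}{\left(-1\right) 182} = \frac{\frac{10429972}{389} \frac{1}{-332289 + 51752}}{-182} = \frac{10429972}{389 \left(-280537\right)} \left(- \frac{1}{182}\right) = \frac{10429972}{389} \left(- \frac{1}{280537}\right) \left(- \frac{1}{182}\right) = \left(- \frac{10429972}{109128893}\right) \left(- \frac{1}{182}\right) = \frac{744998}{1418675609}$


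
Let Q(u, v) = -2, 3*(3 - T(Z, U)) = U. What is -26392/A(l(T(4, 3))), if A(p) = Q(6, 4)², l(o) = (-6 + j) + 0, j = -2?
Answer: -6598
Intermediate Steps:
T(Z, U) = 3 - U/3
l(o) = -8 (l(o) = (-6 - 2) + 0 = -8 + 0 = -8)
A(p) = 4 (A(p) = (-2)² = 4)
-26392/A(l(T(4, 3))) = -26392/4 = -26392*¼ = -6598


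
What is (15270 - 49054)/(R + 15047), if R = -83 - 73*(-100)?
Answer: -4223/2783 ≈ -1.5174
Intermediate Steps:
R = 7217 (R = -83 + 7300 = 7217)
(15270 - 49054)/(R + 15047) = (15270 - 49054)/(7217 + 15047) = -33784/22264 = -33784*1/22264 = -4223/2783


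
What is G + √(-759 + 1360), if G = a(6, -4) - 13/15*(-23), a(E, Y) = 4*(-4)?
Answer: 59/15 + √601 ≈ 28.449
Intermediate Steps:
a(E, Y) = -16
G = 59/15 (G = -16 - 13/15*(-23) = -16 + 299/15 = 59/15 ≈ 3.9333)
G + √(-759 + 1360) = 59/15 + √(-759 + 1360) = 59/15 + √601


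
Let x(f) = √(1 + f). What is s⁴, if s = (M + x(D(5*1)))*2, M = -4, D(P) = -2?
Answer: 2576 - 3840*I ≈ 2576.0 - 3840.0*I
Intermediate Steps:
s = -8 + 2*I (s = (-4 + √(1 - 2))*2 = (-4 + √(-1))*2 = (-4 + I)*2 = -8 + 2*I ≈ -8.0 + 2.0*I)
s⁴ = (-8 + 2*I)⁴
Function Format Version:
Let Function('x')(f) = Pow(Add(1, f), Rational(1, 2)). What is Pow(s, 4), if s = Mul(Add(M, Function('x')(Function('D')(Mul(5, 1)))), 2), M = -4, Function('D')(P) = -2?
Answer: Add(2576, Mul(-3840, I)) ≈ Add(2576.0, Mul(-3840.0, I))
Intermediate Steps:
s = Add(-8, Mul(2, I)) (s = Mul(Add(-4, Pow(Add(1, -2), Rational(1, 2))), 2) = Mul(Add(-4, Pow(-1, Rational(1, 2))), 2) = Mul(Add(-4, I), 2) = Add(-8, Mul(2, I)) ≈ Add(-8.0000, Mul(2.0000, I)))
Pow(s, 4) = Pow(Add(-8, Mul(2, I)), 4)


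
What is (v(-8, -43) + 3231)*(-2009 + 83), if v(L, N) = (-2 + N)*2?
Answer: -6049566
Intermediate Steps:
v(L, N) = -4 + 2*N
(v(-8, -43) + 3231)*(-2009 + 83) = ((-4 + 2*(-43)) + 3231)*(-2009 + 83) = ((-4 - 86) + 3231)*(-1926) = (-90 + 3231)*(-1926) = 3141*(-1926) = -6049566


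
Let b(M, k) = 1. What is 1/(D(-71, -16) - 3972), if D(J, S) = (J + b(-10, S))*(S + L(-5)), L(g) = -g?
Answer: -1/3202 ≈ -0.00031230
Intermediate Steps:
D(J, S) = (1 + J)*(5 + S) (D(J, S) = (J + 1)*(S - 1*(-5)) = (1 + J)*(S + 5) = (1 + J)*(5 + S))
1/(D(-71, -16) - 3972) = 1/((5 - 16 + 5*(-71) - 71*(-16)) - 3972) = 1/((5 - 16 - 355 + 1136) - 3972) = 1/(770 - 3972) = 1/(-3202) = -1/3202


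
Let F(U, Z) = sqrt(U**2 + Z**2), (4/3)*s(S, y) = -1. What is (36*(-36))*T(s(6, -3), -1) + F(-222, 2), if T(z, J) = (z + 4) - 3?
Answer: -324 + 2*sqrt(12322) ≈ -101.99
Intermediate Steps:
s(S, y) = -3/4 (s(S, y) = (3/4)*(-1) = -3/4)
T(z, J) = 1 + z (T(z, J) = (4 + z) - 3 = 1 + z)
(36*(-36))*T(s(6, -3), -1) + F(-222, 2) = (36*(-36))*(1 - 3/4) + sqrt((-222)**2 + 2**2) = -1296*1/4 + sqrt(49284 + 4) = -324 + sqrt(49288) = -324 + 2*sqrt(12322)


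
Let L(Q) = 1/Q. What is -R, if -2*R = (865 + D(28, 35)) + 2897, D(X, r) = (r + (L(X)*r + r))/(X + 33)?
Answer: 918213/488 ≈ 1881.6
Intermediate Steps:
D(X, r) = (2*r + r/X)/(33 + X) (D(X, r) = (r + (r/X + r))/(X + 33) = (r + (r/X + r))/(33 + X) = (r + (r + r/X))/(33 + X) = (2*r + r/X)/(33 + X))
R = -918213/488 (R = -((865 + 35*(1 + 2*28)/(28*(33 + 28))) + 2897)/2 = -((865 + 35*(1/28)*(1 + 56)/61) + 2897)/2 = -((865 + 35*(1/28)*(1/61)*57) + 2897)/2 = -((865 + 285/244) + 2897)/2 = -(211345/244 + 2897)/2 = -½*918213/244 = -918213/488 ≈ -1881.6)
-R = -1*(-918213/488) = 918213/488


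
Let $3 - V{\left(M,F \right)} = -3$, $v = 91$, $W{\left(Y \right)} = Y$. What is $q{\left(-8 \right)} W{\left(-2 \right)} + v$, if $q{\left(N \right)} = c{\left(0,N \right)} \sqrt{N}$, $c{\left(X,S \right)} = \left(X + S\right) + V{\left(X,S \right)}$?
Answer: $91 + 8 i \sqrt{2} \approx 91.0 + 11.314 i$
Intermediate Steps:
$V{\left(M,F \right)} = 6$ ($V{\left(M,F \right)} = 3 - -3 = 3 + 3 = 6$)
$c{\left(X,S \right)} = 6 + S + X$ ($c{\left(X,S \right)} = \left(X + S\right) + 6 = \left(S + X\right) + 6 = 6 + S + X$)
$q{\left(N \right)} = \sqrt{N} \left(6 + N\right)$ ($q{\left(N \right)} = \left(6 + N + 0\right) \sqrt{N} = \left(6 + N\right) \sqrt{N} = \sqrt{N} \left(6 + N\right)$)
$q{\left(-8 \right)} W{\left(-2 \right)} + v = \sqrt{-8} \left(6 - 8\right) \left(-2\right) + 91 = 2 i \sqrt{2} \left(-2\right) \left(-2\right) + 91 = - 4 i \sqrt{2} \left(-2\right) + 91 = 8 i \sqrt{2} + 91 = 91 + 8 i \sqrt{2}$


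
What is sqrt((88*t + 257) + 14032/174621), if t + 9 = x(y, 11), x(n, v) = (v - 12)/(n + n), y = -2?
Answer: I*sqrt(15640198955961)/174621 ≈ 22.648*I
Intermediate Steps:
x(n, v) = (-12 + v)/(2*n) (x(n, v) = (-12 + v)/((2*n)) = (-12 + v)*(1/(2*n)) = (-12 + v)/(2*n))
t = -35/4 (t = -9 + (1/2)*(-12 + 11)/(-2) = -9 + (1/2)*(-1/2)*(-1) = -9 + 1/4 = -35/4 ≈ -8.7500)
sqrt((88*t + 257) + 14032/174621) = sqrt((88*(-35/4) + 257) + 14032/174621) = sqrt((-770 + 257) + 14032*(1/174621)) = sqrt(-513 + 14032/174621) = sqrt(-89566541/174621) = I*sqrt(15640198955961)/174621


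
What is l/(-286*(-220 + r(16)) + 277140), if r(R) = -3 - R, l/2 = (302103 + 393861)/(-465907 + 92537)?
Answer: -347982/32249273695 ≈ -1.0790e-5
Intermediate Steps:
l = -695964/186685 (l = 2*((302103 + 393861)/(-465907 + 92537)) = 2*(695964/(-373370)) = 2*(695964*(-1/373370)) = 2*(-347982/186685) = -695964/186685 ≈ -3.7280)
l/(-286*(-220 + r(16)) + 277140) = -695964/(186685*(-286*(-220 + (-3 - 1*16)) + 277140)) = -695964/(186685*(-286*(-220 + (-3 - 16)) + 277140)) = -695964/(186685*(-286*(-220 - 19) + 277140)) = -695964/(186685*(-286*(-239) + 277140)) = -695964/(186685*(68354 + 277140)) = -695964/186685/345494 = -695964/186685*1/345494 = -347982/32249273695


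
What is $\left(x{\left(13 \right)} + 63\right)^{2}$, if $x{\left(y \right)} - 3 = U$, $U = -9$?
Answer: $3249$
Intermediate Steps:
$x{\left(y \right)} = -6$ ($x{\left(y \right)} = 3 - 9 = -6$)
$\left(x{\left(13 \right)} + 63\right)^{2} = \left(-6 + 63\right)^{2} = 57^{2} = 3249$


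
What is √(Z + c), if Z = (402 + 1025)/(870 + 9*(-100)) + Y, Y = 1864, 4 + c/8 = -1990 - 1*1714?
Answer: I*√25062810/30 ≈ 166.88*I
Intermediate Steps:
c = -29664 (c = -32 + 8*(-1990 - 1*1714) = -32 + 8*(-1990 - 1714) = -32 + 8*(-3704) = -32 - 29632 = -29664)
Z = 54493/30 (Z = (402 + 1025)/(870 + 9*(-100)) + 1864 = 1427/(870 - 900) + 1864 = 1427/(-30) + 1864 = 1427*(-1/30) + 1864 = -1427/30 + 1864 = 54493/30 ≈ 1816.4)
√(Z + c) = √(54493/30 - 29664) = √(-835427/30) = I*√25062810/30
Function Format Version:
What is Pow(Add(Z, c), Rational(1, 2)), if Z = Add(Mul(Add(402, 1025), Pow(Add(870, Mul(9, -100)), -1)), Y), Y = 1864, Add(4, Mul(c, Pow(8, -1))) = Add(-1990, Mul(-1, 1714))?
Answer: Mul(Rational(1, 30), I, Pow(25062810, Rational(1, 2))) ≈ Mul(166.88, I)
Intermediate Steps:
c = -29664 (c = Add(-32, Mul(8, Add(-1990, Mul(-1, 1714)))) = Add(-32, Mul(8, Add(-1990, -1714))) = Add(-32, Mul(8, -3704)) = Add(-32, -29632) = -29664)
Z = Rational(54493, 30) (Z = Add(Mul(Add(402, 1025), Pow(Add(870, Mul(9, -100)), -1)), 1864) = Add(Mul(1427, Pow(Add(870, -900), -1)), 1864) = Add(Mul(1427, Pow(-30, -1)), 1864) = Add(Mul(1427, Rational(-1, 30)), 1864) = Add(Rational(-1427, 30), 1864) = Rational(54493, 30) ≈ 1816.4)
Pow(Add(Z, c), Rational(1, 2)) = Pow(Add(Rational(54493, 30), -29664), Rational(1, 2)) = Pow(Rational(-835427, 30), Rational(1, 2)) = Mul(Rational(1, 30), I, Pow(25062810, Rational(1, 2)))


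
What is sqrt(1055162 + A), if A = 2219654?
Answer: 8*sqrt(51169) ≈ 1809.6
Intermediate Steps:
sqrt(1055162 + A) = sqrt(1055162 + 2219654) = sqrt(3274816) = 8*sqrt(51169)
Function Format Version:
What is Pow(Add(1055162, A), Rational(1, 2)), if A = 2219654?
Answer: Mul(8, Pow(51169, Rational(1, 2))) ≈ 1809.6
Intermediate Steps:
Pow(Add(1055162, A), Rational(1, 2)) = Pow(Add(1055162, 2219654), Rational(1, 2)) = Pow(3274816, Rational(1, 2)) = Mul(8, Pow(51169, Rational(1, 2)))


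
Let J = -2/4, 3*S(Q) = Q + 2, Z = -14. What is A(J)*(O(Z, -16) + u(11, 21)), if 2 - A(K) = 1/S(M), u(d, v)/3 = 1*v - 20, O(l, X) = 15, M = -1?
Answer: -18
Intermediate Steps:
S(Q) = 2/3 + Q/3 (S(Q) = (Q + 2)/3 = (2 + Q)/3 = 2/3 + Q/3)
u(d, v) = -60 + 3*v (u(d, v) = 3*(1*v - 20) = 3*(v - 20) = 3*(-20 + v) = -60 + 3*v)
J = -1/2 (J = -2*1/4 = -1/2 ≈ -0.50000)
A(K) = -1 (A(K) = 2 - 1/(2/3 + (1/3)*(-1)) = 2 - 1/(2/3 - 1/3) = 2 - 1/1/3 = 2 - 1*3 = 2 - 3 = -1)
A(J)*(O(Z, -16) + u(11, 21)) = -(15 + (-60 + 3*21)) = -(15 + (-60 + 63)) = -(15 + 3) = -1*18 = -18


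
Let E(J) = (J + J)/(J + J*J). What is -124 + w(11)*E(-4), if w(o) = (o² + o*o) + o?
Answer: -878/3 ≈ -292.67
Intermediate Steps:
E(J) = 2*J/(J + J²) (E(J) = (2*J)/(J + J²) = 2*J/(J + J²))
w(o) = o + 2*o² (w(o) = (o² + o²) + o = 2*o² + o = o + 2*o²)
-124 + w(11)*E(-4) = -124 + (11*(1 + 2*11))*(2/(1 - 4)) = -124 + (11*(1 + 22))*(2/(-3)) = -124 + (11*23)*(2*(-⅓)) = -124 + 253*(-⅔) = -124 - 506/3 = -878/3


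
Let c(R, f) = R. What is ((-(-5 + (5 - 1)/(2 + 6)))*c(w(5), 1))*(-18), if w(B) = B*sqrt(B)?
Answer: -405*sqrt(5) ≈ -905.61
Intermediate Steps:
w(B) = B**(3/2)
((-(-5 + (5 - 1)/(2 + 6)))*c(w(5), 1))*(-18) = ((-(-5 + (5 - 1)/(2 + 6)))*5**(3/2))*(-18) = ((-(-5 + 4/8))*(5*sqrt(5)))*(-18) = ((-(-5 + 4*(1/8)))*(5*sqrt(5)))*(-18) = ((-(-5 + 1/2))*(5*sqrt(5)))*(-18) = ((-1*(-9/2))*(5*sqrt(5)))*(-18) = (9*(5*sqrt(5))/2)*(-18) = (45*sqrt(5)/2)*(-18) = -405*sqrt(5)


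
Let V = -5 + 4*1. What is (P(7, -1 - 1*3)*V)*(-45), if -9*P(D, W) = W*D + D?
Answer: 105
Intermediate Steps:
P(D, W) = -D/9 - D*W/9 (P(D, W) = -(W*D + D)/9 = -(D*W + D)/9 = -(D + D*W)/9 = -D/9 - D*W/9)
V = -1 (V = -5 + 4 = -1)
(P(7, -1 - 1*3)*V)*(-45) = (-⅑*7*(1 + (-1 - 1*3))*(-1))*(-45) = (-⅑*7*(1 + (-1 - 3))*(-1))*(-45) = (-⅑*7*(1 - 4)*(-1))*(-45) = (-⅑*7*(-3)*(-1))*(-45) = ((7/3)*(-1))*(-45) = -7/3*(-45) = 105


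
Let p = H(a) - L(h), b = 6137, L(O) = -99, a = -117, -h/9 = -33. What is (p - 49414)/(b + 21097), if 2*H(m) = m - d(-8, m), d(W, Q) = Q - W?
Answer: -49319/27234 ≈ -1.8109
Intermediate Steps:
h = 297 (h = -9*(-33) = 297)
H(m) = -4 (H(m) = (m - (m - 1*(-8)))/2 = (m - (m + 8))/2 = (m - (8 + m))/2 = (m + (-8 - m))/2 = (½)*(-8) = -4)
p = 95 (p = -4 - 1*(-99) = -4 + 99 = 95)
(p - 49414)/(b + 21097) = (95 - 49414)/(6137 + 21097) = -49319/27234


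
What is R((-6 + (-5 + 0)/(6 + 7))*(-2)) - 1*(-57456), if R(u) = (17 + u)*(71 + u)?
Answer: 10131507/169 ≈ 59950.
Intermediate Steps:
R((-6 + (-5 + 0)/(6 + 7))*(-2)) - 1*(-57456) = (1207 + ((-6 + (-5 + 0)/(6 + 7))*(-2))**2 + 88*((-6 + (-5 + 0)/(6 + 7))*(-2))) - 1*(-57456) = (1207 + ((-6 - 5/13)*(-2))**2 + 88*((-6 - 5/13)*(-2))) + 57456 = (1207 + (-83/13*(-2))**2 + 88*(-83/13*(-2))) + 57456 = (1207 + (166/13)**2 + 88*(166/13)) + 57456 = (1207 + 27556/169 + 14608/13) + 57456 = 421443/169 + 57456 = 10131507/169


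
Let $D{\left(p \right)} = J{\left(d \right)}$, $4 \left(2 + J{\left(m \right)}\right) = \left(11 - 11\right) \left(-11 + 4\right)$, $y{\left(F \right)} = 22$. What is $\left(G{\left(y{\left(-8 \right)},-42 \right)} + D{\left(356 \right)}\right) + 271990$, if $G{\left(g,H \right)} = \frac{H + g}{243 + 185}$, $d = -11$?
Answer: $\frac{29102711}{107} \approx 2.7199 \cdot 10^{5}$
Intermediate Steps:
$J{\left(m \right)} = -2$ ($J{\left(m \right)} = -2 + \frac{\left(11 - 11\right) \left(-11 + 4\right)}{4} = -2 + \frac{0 \left(-7\right)}{4} = -2 + \frac{1}{4} \cdot 0 = -2 + 0 = -2$)
$D{\left(p \right)} = -2$
$G{\left(g,H \right)} = \frac{H}{428} + \frac{g}{428}$ ($G{\left(g,H \right)} = \frac{H + g}{428} = \left(H + g\right) \frac{1}{428} = \frac{H}{428} + \frac{g}{428}$)
$\left(G{\left(y{\left(-8 \right)},-42 \right)} + D{\left(356 \right)}\right) + 271990 = \left(\left(\frac{1}{428} \left(-42\right) + \frac{1}{428} \cdot 22\right) - 2\right) + 271990 = \left(\left(- \frac{21}{214} + \frac{11}{214}\right) - 2\right) + 271990 = \left(- \frac{5}{107} - 2\right) + 271990 = - \frac{219}{107} + 271990 = \frac{29102711}{107}$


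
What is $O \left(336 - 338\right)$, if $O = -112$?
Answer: $224$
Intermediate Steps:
$O \left(336 - 338\right) = - 112 \left(336 - 338\right) = \left(-112\right) \left(-2\right) = 224$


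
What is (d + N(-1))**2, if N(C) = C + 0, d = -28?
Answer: 841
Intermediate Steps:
N(C) = C
(d + N(-1))**2 = (-28 - 1)**2 = (-29)**2 = 841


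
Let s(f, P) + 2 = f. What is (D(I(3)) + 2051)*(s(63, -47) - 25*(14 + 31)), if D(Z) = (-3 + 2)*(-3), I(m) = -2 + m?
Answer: -2185456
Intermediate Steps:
s(f, P) = -2 + f
D(Z) = 3 (D(Z) = -1*(-3) = 3)
(D(I(3)) + 2051)*(s(63, -47) - 25*(14 + 31)) = (3 + 2051)*((-2 + 63) - 25*(14 + 31)) = 2054*(61 - 25*45) = 2054*(61 - 1125) = 2054*(-1064) = -2185456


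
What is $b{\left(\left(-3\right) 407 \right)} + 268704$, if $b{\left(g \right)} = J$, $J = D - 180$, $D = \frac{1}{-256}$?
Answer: $\frac{68742143}{256} \approx 2.6852 \cdot 10^{5}$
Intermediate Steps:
$D = - \frac{1}{256} \approx -0.0039063$
$J = - \frac{46081}{256}$ ($J = - \frac{1}{256} - 180 = - \frac{46081}{256} \approx -180.0$)
$b{\left(g \right)} = - \frac{46081}{256}$
$b{\left(\left(-3\right) 407 \right)} + 268704 = - \frac{46081}{256} + 268704 = \frac{68742143}{256}$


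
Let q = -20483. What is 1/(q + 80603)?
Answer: 1/60120 ≈ 1.6633e-5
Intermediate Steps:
1/(q + 80603) = 1/(-20483 + 80603) = 1/60120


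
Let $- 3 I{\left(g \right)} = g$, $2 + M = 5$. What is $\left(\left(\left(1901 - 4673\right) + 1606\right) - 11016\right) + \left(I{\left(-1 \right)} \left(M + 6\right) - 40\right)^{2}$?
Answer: $-10813$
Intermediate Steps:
$M = 3$ ($M = -2 + 5 = 3$)
$I{\left(g \right)} = - \frac{g}{3}$
$\left(\left(\left(1901 - 4673\right) + 1606\right) - 11016\right) + \left(I{\left(-1 \right)} \left(M + 6\right) - 40\right)^{2} = \left(\left(\left(1901 - 4673\right) + 1606\right) - 11016\right) + \left(\left(- \frac{1}{3}\right) \left(-1\right) \left(3 + 6\right) - 40\right)^{2} = \left(\left(-2772 + 1606\right) - 11016\right) + \left(\frac{1}{3} \cdot 9 - 40\right)^{2} = \left(-1166 - 11016\right) + \left(3 - 40\right)^{2} = -12182 + \left(-37\right)^{2} = -12182 + 1369 = -10813$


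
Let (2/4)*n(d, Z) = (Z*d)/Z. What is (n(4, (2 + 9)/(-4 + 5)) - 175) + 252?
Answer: 85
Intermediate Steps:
n(d, Z) = 2*d (n(d, Z) = 2*((Z*d)/Z) = 2*d)
(n(4, (2 + 9)/(-4 + 5)) - 175) + 252 = (2*4 - 175) + 252 = (8 - 175) + 252 = -167 + 252 = 85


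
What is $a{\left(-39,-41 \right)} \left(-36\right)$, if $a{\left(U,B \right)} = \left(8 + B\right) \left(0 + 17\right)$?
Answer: $20196$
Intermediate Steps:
$a{\left(U,B \right)} = 136 + 17 B$ ($a{\left(U,B \right)} = \left(8 + B\right) 17 = 136 + 17 B$)
$a{\left(-39,-41 \right)} \left(-36\right) = \left(136 + 17 \left(-41\right)\right) \left(-36\right) = \left(136 - 697\right) \left(-36\right) = \left(-561\right) \left(-36\right) = 20196$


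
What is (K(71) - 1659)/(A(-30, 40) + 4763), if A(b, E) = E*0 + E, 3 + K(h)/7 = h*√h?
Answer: -560/1601 + 497*√71/4803 ≈ 0.52213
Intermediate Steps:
K(h) = -21 + 7*h^(3/2) (K(h) = -21 + 7*(h*√h) = -21 + 7*h^(3/2))
A(b, E) = E (A(b, E) = 0 + E = E)
(K(71) - 1659)/(A(-30, 40) + 4763) = ((-21 + 7*71^(3/2)) - 1659)/(40 + 4763) = ((-21 + 7*(71*√71)) - 1659)/4803 = ((-21 + 497*√71) - 1659)*(1/4803) = (-1680 + 497*√71)*(1/4803) = -560/1601 + 497*√71/4803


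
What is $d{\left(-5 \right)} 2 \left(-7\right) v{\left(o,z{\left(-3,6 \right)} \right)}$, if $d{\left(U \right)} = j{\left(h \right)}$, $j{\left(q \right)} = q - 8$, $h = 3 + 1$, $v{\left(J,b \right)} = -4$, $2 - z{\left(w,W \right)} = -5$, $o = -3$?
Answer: $-224$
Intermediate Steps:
$z{\left(w,W \right)} = 7$ ($z{\left(w,W \right)} = 2 - -5 = 2 + 5 = 7$)
$h = 4$
$j{\left(q \right)} = -8 + q$ ($j{\left(q \right)} = q - 8 = -8 + q$)
$d{\left(U \right)} = -4$ ($d{\left(U \right)} = -8 + 4 = -4$)
$d{\left(-5 \right)} 2 \left(-7\right) v{\left(o,z{\left(-3,6 \right)} \right)} = - 4 \cdot 2 \left(-7\right) \left(-4\right) = - 4 \left(\left(-14\right) \left(-4\right)\right) = \left(-4\right) 56 = -224$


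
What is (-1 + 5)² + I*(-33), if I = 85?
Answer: -2789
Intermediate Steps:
(-1 + 5)² + I*(-33) = (-1 + 5)² + 85*(-33) = 4² - 2805 = 16 - 2805 = -2789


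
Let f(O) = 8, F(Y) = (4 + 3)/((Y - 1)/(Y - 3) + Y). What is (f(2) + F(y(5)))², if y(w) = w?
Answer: 81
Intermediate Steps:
F(Y) = 7/(Y + (-1 + Y)/(-3 + Y)) (F(Y) = 7/((-1 + Y)/(-3 + Y) + Y) = 7/(Y + (-1 + Y)/(-3 + Y)))
(f(2) + F(y(5)))² = (8 + 7*(3 - 1*5)/(1 - 1*5² + 2*5))² = (8 + 7*(3 - 5)/(1 - 1*25 + 10))² = (8 + 7*(-2)/(1 - 25 + 10))² = (8 + 7*(-2)/(-14))² = (8 + 7*(-1/14)*(-2))² = (8 + 1)² = 9² = 81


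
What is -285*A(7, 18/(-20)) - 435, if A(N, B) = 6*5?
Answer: -8985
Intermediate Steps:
A(N, B) = 30
-285*A(7, 18/(-20)) - 435 = -285*30 - 435 = -8550 - 435 = -8985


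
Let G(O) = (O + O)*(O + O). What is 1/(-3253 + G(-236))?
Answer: 1/219531 ≈ 4.5552e-6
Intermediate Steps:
G(O) = 4*O² (G(O) = (2*O)*(2*O) = 4*O²)
1/(-3253 + G(-236)) = 1/(-3253 + 4*(-236)²) = 1/(-3253 + 4*55696) = 1/(-3253 + 222784) = 1/219531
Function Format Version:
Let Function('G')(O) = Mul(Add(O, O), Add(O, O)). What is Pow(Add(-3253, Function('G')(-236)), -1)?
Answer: Rational(1, 219531) ≈ 4.5552e-6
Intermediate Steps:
Function('G')(O) = Mul(4, Pow(O, 2)) (Function('G')(O) = Mul(Mul(2, O), Mul(2, O)) = Mul(4, Pow(O, 2)))
Pow(Add(-3253, Function('G')(-236)), -1) = Pow(Add(-3253, Mul(4, Pow(-236, 2))), -1) = Pow(Add(-3253, Mul(4, 55696)), -1) = Pow(Add(-3253, 222784), -1) = Pow(219531, -1) = Rational(1, 219531)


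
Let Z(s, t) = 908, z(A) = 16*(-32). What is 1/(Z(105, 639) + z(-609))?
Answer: 1/396 ≈ 0.0025253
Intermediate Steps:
z(A) = -512
1/(Z(105, 639) + z(-609)) = 1/(908 - 512) = 1/396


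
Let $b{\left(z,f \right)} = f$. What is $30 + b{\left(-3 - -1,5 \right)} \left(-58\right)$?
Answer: $-260$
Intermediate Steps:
$30 + b{\left(-3 - -1,5 \right)} \left(-58\right) = 30 + 5 \left(-58\right) = 30 - 290 = -260$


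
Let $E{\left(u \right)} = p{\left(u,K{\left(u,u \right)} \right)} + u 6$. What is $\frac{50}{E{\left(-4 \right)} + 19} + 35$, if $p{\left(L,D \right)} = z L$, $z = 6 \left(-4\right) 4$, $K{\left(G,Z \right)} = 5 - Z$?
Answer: $\frac{13315}{379} \approx 35.132$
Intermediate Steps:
$z = -96$ ($z = \left(-24\right) 4 = -96$)
$p{\left(L,D \right)} = - 96 L$
$E{\left(u \right)} = - 90 u$ ($E{\left(u \right)} = - 96 u + u 6 = - 96 u + 6 u = - 90 u$)
$\frac{50}{E{\left(-4 \right)} + 19} + 35 = \frac{50}{\left(-90\right) \left(-4\right) + 19} + 35 = \frac{50}{360 + 19} + 35 = \frac{50}{379} + 35 = \frac{13315}{379}$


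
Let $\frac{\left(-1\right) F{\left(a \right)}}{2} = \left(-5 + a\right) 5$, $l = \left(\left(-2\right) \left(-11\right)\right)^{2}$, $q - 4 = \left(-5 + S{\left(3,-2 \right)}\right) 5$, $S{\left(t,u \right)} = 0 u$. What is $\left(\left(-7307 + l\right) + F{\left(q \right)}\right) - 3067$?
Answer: $-9630$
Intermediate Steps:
$S{\left(t,u \right)} = 0$
$q = -21$ ($q = 4 + \left(-5 + 0\right) 5 = 4 - 25 = -21$)
$l = 484$ ($l = 22^{2} = 484$)
$F{\left(a \right)} = 50 - 10 a$ ($F{\left(a \right)} = - 2 \left(-5 + a\right) 5 = - 2 \left(-25 + 5 a\right) = 50 - 10 a$)
$\left(\left(-7307 + l\right) + F{\left(q \right)}\right) - 3067 = \left(\left(-7307 + 484\right) + \left(50 - -210\right)\right) - 3067 = \left(-6823 + \left(50 + 210\right)\right) - 3067 = \left(-6823 + 260\right) - 3067 = -6563 - 3067 = -9630$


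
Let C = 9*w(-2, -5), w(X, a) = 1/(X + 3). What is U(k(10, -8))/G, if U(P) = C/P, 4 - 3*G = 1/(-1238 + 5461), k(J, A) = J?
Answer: 114021/168910 ≈ 0.67504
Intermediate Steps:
w(X, a) = 1/(3 + X)
G = 16891/12669 (G = 4/3 - 1/(3*(-1238 + 5461)) = 4/3 - 1/3/4223 = 4/3 - 1/3*1/4223 = 4/3 - 1/12669 = 16891/12669 ≈ 1.3333)
C = 9 (C = 9/(3 - 2) = 9/1 = 9*1 = 9)
U(P) = 9/P
U(k(10, -8))/G = (9/10)/(16891/12669) = (9*(1/10))*(12669/16891) = (9/10)*(12669/16891) = 114021/168910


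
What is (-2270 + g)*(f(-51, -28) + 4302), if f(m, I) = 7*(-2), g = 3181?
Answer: 3906368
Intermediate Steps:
f(m, I) = -14
(-2270 + g)*(f(-51, -28) + 4302) = (-2270 + 3181)*(-14 + 4302) = 911*4288 = 3906368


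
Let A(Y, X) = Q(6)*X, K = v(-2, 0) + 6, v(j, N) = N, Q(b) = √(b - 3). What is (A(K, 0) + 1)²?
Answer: 1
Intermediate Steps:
Q(b) = √(-3 + b)
K = 6 (K = 0 + 6 = 6)
A(Y, X) = X*√3 (A(Y, X) = √(-3 + 6)*X = √3*X = X*√3)
(A(K, 0) + 1)² = (0*√3 + 1)² = (0 + 1)² = 1² = 1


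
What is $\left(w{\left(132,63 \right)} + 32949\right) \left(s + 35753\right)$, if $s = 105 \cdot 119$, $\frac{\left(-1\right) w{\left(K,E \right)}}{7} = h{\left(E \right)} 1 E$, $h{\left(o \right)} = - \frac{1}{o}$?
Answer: $1590061088$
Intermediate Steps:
$w{\left(K,E \right)} = 7$ ($w{\left(K,E \right)} = - 7 - \frac{1}{E} 1 E = - 7 - \frac{1}{E} E = \left(-7\right) \left(-1\right) = 7$)
$s = 12495$
$\left(w{\left(132,63 \right)} + 32949\right) \left(s + 35753\right) = \left(7 + 32949\right) \left(12495 + 35753\right) = 32956 \cdot 48248 = 1590061088$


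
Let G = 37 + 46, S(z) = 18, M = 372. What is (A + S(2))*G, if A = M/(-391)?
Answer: 553278/391 ≈ 1415.0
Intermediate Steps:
G = 83
A = -372/391 (A = 372/(-391) = 372*(-1/391) = -372/391 ≈ -0.95141)
(A + S(2))*G = (-372/391 + 18)*83 = (6666/391)*83 = 553278/391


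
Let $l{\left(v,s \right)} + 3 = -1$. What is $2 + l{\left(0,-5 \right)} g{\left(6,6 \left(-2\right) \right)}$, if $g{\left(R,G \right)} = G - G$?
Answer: $2$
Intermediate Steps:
$l{\left(v,s \right)} = -4$ ($l{\left(v,s \right)} = -3 - 1 = -4$)
$g{\left(R,G \right)} = 0$
$2 + l{\left(0,-5 \right)} g{\left(6,6 \left(-2\right) \right)} = 2 - 0 = 2 + 0 = 2$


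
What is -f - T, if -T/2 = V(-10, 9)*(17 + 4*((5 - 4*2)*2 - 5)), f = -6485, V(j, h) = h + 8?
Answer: 5567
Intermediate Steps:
V(j, h) = 8 + h
T = 918 (T = -2*(8 + 9)*(17 + 4*((5 - 4*2)*2 - 5)) = -34*(17 + 4*((5 - 8)*2 - 5)) = -34*(17 + 4*(-3*2 - 5)) = -34*(17 + 4*(-6 - 5)) = -34*(17 + 4*(-11)) = -34*(17 - 44) = -34*(-27) = -2*(-459) = 918)
-f - T = -1*(-6485) - 1*918 = 6485 - 918 = 5567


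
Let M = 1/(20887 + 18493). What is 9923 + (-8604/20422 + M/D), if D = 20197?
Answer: 80585221723745071/8121399108460 ≈ 9922.6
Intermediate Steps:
M = 1/39380 ≈ 2.5394e-5
9923 + (-8604/20422 + M/D) = 9923 + (-8604/20422 + (1/39380)/20197) = 9923 + (-8604*1/20422 + (1/39380)*(1/20197)) = 9923 + (-4302/10211 + 1/795357860) = 9923 - 3421629503509/8121399108460 = 80585221723745071/8121399108460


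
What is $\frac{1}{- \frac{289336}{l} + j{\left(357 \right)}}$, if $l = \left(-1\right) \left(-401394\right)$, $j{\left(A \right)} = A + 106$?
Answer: $\frac{200697}{92778043} \approx 0.0021632$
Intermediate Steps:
$j{\left(A \right)} = 106 + A$
$l = 401394$
$\frac{1}{- \frac{289336}{l} + j{\left(357 \right)}} = \frac{1}{- \frac{289336}{401394} + \left(106 + 357\right)} = \frac{1}{\left(-289336\right) \frac{1}{401394} + 463} = \frac{1}{- \frac{144668}{200697} + 463} = \frac{1}{\frac{92778043}{200697}} = \frac{200697}{92778043}$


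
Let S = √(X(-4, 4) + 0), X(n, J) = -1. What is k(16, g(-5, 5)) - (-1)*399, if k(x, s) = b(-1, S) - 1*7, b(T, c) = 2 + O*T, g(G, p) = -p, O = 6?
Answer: 388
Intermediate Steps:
S = I (S = √(-1 + 0) = √(-1) = I ≈ 1.0*I)
b(T, c) = 2 + 6*T
k(x, s) = -11 (k(x, s) = (2 + 6*(-1)) - 1*7 = (2 - 6) - 7 = -4 - 7 = -11)
k(16, g(-5, 5)) - (-1)*399 = -11 - (-1)*399 = -11 - 1*(-399) = -11 + 399 = 388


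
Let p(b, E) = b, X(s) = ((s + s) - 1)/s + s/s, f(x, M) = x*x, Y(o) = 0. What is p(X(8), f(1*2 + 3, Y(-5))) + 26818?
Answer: 214567/8 ≈ 26821.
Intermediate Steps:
f(x, M) = x²
X(s) = 1 + (-1 + 2*s)/s (X(s) = (2*s - 1)/s + 1 = (-1 + 2*s)/s + 1 = 1 + (-1 + 2*s)/s)
p(X(8), f(1*2 + 3, Y(-5))) + 26818 = (3 - 1/8) + 26818 = (3 - 1*⅛) + 26818 = (3 - ⅛) + 26818 = 23/8 + 26818 = 214567/8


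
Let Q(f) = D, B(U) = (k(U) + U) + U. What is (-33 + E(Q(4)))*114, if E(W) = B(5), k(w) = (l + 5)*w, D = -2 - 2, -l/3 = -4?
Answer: 7068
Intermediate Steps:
l = 12 (l = -3*(-4) = 12)
D = -4
k(w) = 17*w (k(w) = (12 + 5)*w = 17*w)
B(U) = 19*U (B(U) = (17*U + U) + U = 18*U + U = 19*U)
Q(f) = -4
E(W) = 95 (E(W) = 19*5 = 95)
(-33 + E(Q(4)))*114 = (-33 + 95)*114 = 62*114 = 7068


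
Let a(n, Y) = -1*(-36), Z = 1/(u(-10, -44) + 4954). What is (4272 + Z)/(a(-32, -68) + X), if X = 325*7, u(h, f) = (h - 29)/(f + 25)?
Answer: 402272899/217615315 ≈ 1.8486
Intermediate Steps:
u(h, f) = (-29 + h)/(25 + f)
Z = 19/94165 (Z = 1/((-29 - 10)/(25 - 44) + 4954) = 1/(-39/(-19) + 4954) = 1/(-1/19*(-39) + 4954) = 1/(39/19 + 4954) = 1/(94165/19) = 19/94165 ≈ 0.00020177)
X = 2275
a(n, Y) = 36
(4272 + Z)/(a(-32, -68) + X) = (4272 + 19/94165)/(36 + 2275) = (402272899/94165)/2311 = (402272899/94165)*(1/2311) = 402272899/217615315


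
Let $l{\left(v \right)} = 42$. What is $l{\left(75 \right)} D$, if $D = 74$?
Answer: $3108$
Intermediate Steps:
$l{\left(75 \right)} D = 42 \cdot 74 = 3108$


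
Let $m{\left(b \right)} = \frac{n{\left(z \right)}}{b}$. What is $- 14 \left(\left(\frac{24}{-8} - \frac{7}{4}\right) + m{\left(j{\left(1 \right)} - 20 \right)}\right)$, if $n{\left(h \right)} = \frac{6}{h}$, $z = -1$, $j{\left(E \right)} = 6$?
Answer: $\frac{121}{2} \approx 60.5$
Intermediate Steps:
$m{\left(b \right)} = - \frac{6}{b}$ ($m{\left(b \right)} = \frac{6 \frac{1}{-1}}{b} = \frac{6 \left(-1\right)}{b} = - \frac{6}{b}$)
$- 14 \left(\left(\frac{24}{-8} - \frac{7}{4}\right) + m{\left(j{\left(1 \right)} - 20 \right)}\right) = - 14 \left(\left(\frac{24}{-8} - \frac{7}{4}\right) - \frac{6}{6 - 20}\right) = - 14 \left(\left(24 \left(- \frac{1}{8}\right) - \frac{7}{4}\right) - \frac{6}{6 - 20}\right) = - 14 \left(\left(-3 - \frac{7}{4}\right) - \frac{6}{-14}\right) = - 14 \left(- \frac{19}{4} - - \frac{3}{7}\right) = - 14 \left(- \frac{19}{4} + \frac{3}{7}\right) = \left(-14\right) \left(- \frac{121}{28}\right) = \frac{121}{2}$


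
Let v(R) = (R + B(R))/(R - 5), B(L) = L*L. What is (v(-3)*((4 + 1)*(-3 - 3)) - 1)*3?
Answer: 129/2 ≈ 64.500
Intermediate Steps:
B(L) = L**2
v(R) = (R + R**2)/(-5 + R) (v(R) = (R + R**2)/(R - 5) = (R + R**2)/(-5 + R))
(v(-3)*((4 + 1)*(-3 - 3)) - 1)*3 = ((-3*(1 - 3)/(-5 - 3))*((4 + 1)*(-3 - 3)) - 1)*3 = ((-3*(-2)/(-8))*(5*(-6)) - 1)*3 = (-3*(-1/8)*(-2)*(-30) - 1)*3 = (-3/4*(-30) - 1)*3 = (45/2 - 1)*3 = (43/2)*3 = 129/2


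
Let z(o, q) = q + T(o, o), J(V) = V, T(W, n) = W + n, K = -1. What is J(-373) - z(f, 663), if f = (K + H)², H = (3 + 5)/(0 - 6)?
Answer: -9422/9 ≈ -1046.9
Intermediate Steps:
H = -4/3 (H = 8/(-6) = 8*(-⅙) = -4/3 ≈ -1.3333)
f = 49/9 (f = (-1 - 4/3)² = (-7/3)² = 49/9 ≈ 5.4444)
z(o, q) = q + 2*o (z(o, q) = q + (o + o) = q + 2*o)
J(-373) - z(f, 663) = -373 - (663 + 2*(49/9)) = -373 - (663 + 98/9) = -373 - 1*6065/9 = -373 - 6065/9 = -9422/9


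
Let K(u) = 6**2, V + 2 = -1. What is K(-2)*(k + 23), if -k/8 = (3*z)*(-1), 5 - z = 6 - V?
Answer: -2628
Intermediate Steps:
V = -3 (V = -2 - 1 = -3)
z = -4 (z = 5 - (6 - 1*(-3)) = 5 - (6 + 3) = 5 - 1*9 = 5 - 9 = -4)
K(u) = 36
k = -96 (k = -8*3*(-4)*(-1) = -(-96)*(-1) = -8*12 = -96)
K(-2)*(k + 23) = 36*(-96 + 23) = 36*(-73) = -2628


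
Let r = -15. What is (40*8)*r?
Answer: -4800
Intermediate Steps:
(40*8)*r = (40*8)*(-15) = 320*(-15) = -4800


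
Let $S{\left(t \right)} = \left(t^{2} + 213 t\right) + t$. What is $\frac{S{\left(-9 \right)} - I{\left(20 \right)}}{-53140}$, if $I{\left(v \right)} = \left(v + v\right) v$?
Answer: $\frac{529}{10628} \approx 0.049774$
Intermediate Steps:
$S{\left(t \right)} = t^{2} + 214 t$
$I{\left(v \right)} = 2 v^{2}$ ($I{\left(v \right)} = 2 v v = 2 v^{2}$)
$\frac{S{\left(-9 \right)} - I{\left(20 \right)}}{-53140} = \frac{- 9 \left(214 - 9\right) - 2 \cdot 20^{2}}{-53140} = \left(\left(-9\right) 205 - 2 \cdot 400\right) \left(- \frac{1}{53140}\right) = \left(-1845 - 800\right) \left(- \frac{1}{53140}\right) = \left(-2645\right) \left(- \frac{1}{53140}\right) = \frac{529}{10628}$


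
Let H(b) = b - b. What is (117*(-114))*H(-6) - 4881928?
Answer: -4881928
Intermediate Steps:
H(b) = 0
(117*(-114))*H(-6) - 4881928 = (117*(-114))*0 - 4881928 = -13338*0 - 4881928 = 0 - 4881928 = -4881928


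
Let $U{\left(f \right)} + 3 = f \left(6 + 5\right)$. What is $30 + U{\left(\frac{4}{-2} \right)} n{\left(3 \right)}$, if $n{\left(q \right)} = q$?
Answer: $-45$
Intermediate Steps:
$U{\left(f \right)} = -3 + 11 f$ ($U{\left(f \right)} = -3 + f \left(6 + 5\right) = -3 + f 11 = -3 + 11 f$)
$30 + U{\left(\frac{4}{-2} \right)} n{\left(3 \right)} = 30 + \left(-3 + 11 \frac{4}{-2}\right) 3 = 30 + \left(-3 + 11 \cdot 4 \left(- \frac{1}{2}\right)\right) 3 = 30 + \left(-3 + 11 \left(-2\right)\right) 3 = 30 + \left(-3 - 22\right) 3 = 30 - 75 = -45$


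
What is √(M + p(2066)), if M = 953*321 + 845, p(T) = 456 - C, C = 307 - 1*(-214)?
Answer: 3*√34077 ≈ 553.80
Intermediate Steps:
C = 521 (C = 307 + 214 = 521)
p(T) = -65 (p(T) = 456 - 1*521 = 456 - 521 = -65)
M = 306758 (M = 305913 + 845 = 306758)
√(M + p(2066)) = √(306758 - 65) = √306693 = 3*√34077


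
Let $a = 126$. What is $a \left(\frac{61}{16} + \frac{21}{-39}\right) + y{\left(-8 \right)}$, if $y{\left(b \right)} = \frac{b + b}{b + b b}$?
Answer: $\frac{300113}{728} \approx 412.24$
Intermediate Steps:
$y{\left(b \right)} = \frac{2 b}{b + b^{2}}$
$a \left(\frac{61}{16} + \frac{21}{-39}\right) + y{\left(-8 \right)} = 126 \left(\frac{61}{16} + \frac{21}{-39}\right) + \frac{2}{1 - 8} = 126 \left(61 \cdot \frac{1}{16} + 21 \left(- \frac{1}{39}\right)\right) + \frac{2}{-7} = 126 \left(\frac{61}{16} - \frac{7}{13}\right) + 2 \left(- \frac{1}{7}\right) = 126 \cdot \frac{681}{208} - \frac{2}{7} = \frac{42903}{104} - \frac{2}{7} = \frac{300113}{728}$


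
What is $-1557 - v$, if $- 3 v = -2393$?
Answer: $- \frac{7064}{3} \approx -2354.7$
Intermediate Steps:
$v = \frac{2393}{3}$ ($v = \left(- \frac{1}{3}\right) \left(-2393\right) = \frac{2393}{3} \approx 797.67$)
$-1557 - v = -1557 - \frac{2393}{3} = - \frac{7064}{3}$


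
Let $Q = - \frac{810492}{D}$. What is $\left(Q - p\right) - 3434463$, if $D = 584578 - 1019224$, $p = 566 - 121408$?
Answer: $- \frac{240041883779}{72441} \approx -3.3136 \cdot 10^{6}$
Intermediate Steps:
$p = -120842$ ($p = 566 - 121408 = -120842$)
$D = -434646$ ($D = 584578 - 1019224 = -434646$)
$Q = \frac{135082}{72441}$ ($Q = - \frac{810492}{-434646} = \left(-810492\right) \left(- \frac{1}{434646}\right) = \frac{135082}{72441} \approx 1.8647$)
$\left(Q - p\right) - 3434463 = \left(\frac{135082}{72441} - -120842\right) - 3434463 = \left(\frac{135082}{72441} + 120842\right) - 3434463 = \frac{8754050404}{72441} - 3434463 = - \frac{240041883779}{72441}$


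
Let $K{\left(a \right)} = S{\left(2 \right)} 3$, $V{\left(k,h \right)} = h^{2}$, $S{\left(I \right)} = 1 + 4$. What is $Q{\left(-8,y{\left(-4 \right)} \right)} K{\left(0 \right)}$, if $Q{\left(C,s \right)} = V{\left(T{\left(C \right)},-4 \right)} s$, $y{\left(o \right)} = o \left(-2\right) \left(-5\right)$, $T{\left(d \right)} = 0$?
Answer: $-9600$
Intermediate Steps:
$S{\left(I \right)} = 5$
$y{\left(o \right)} = 10 o$ ($y{\left(o \right)} = - 2 o \left(-5\right) = 10 o$)
$K{\left(a \right)} = 15$ ($K{\left(a \right)} = 5 \cdot 3 = 15$)
$Q{\left(C,s \right)} = 16 s$ ($Q{\left(C,s \right)} = \left(-4\right)^{2} s = 16 s$)
$Q{\left(-8,y{\left(-4 \right)} \right)} K{\left(0 \right)} = 16 \cdot 10 \left(-4\right) 15 = 16 \left(-40\right) 15 = \left(-640\right) 15 = -9600$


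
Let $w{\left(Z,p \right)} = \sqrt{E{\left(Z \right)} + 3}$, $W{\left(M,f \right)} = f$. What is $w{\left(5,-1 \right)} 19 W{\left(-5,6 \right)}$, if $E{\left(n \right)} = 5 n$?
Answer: $228 \sqrt{7} \approx 603.23$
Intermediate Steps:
$w{\left(Z,p \right)} = \sqrt{3 + 5 Z}$ ($w{\left(Z,p \right)} = \sqrt{5 Z + 3} = \sqrt{3 + 5 Z}$)
$w{\left(5,-1 \right)} 19 W{\left(-5,6 \right)} = \sqrt{3 + 5 \cdot 5} \cdot 19 \cdot 6 = \sqrt{3 + 25} \cdot 19 \cdot 6 = \sqrt{28} \cdot 19 \cdot 6 = 2 \sqrt{7} \cdot 19 \cdot 6 = 38 \sqrt{7} \cdot 6 = 228 \sqrt{7}$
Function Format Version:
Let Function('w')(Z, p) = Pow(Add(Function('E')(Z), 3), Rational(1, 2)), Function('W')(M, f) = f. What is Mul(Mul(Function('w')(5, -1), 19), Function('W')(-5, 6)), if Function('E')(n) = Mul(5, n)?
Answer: Mul(228, Pow(7, Rational(1, 2))) ≈ 603.23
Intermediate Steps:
Function('w')(Z, p) = Pow(Add(3, Mul(5, Z)), Rational(1, 2)) (Function('w')(Z, p) = Pow(Add(Mul(5, Z), 3), Rational(1, 2)) = Pow(Add(3, Mul(5, Z)), Rational(1, 2)))
Mul(Mul(Function('w')(5, -1), 19), Function('W')(-5, 6)) = Mul(Mul(Pow(Add(3, Mul(5, 5)), Rational(1, 2)), 19), 6) = Mul(Mul(Pow(Add(3, 25), Rational(1, 2)), 19), 6) = Mul(Mul(Pow(28, Rational(1, 2)), 19), 6) = Mul(Mul(Mul(2, Pow(7, Rational(1, 2))), 19), 6) = Mul(Mul(38, Pow(7, Rational(1, 2))), 6) = Mul(228, Pow(7, Rational(1, 2)))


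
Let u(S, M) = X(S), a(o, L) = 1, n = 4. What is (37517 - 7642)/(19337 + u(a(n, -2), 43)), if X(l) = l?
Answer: 29875/19338 ≈ 1.5449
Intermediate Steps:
u(S, M) = S
(37517 - 7642)/(19337 + u(a(n, -2), 43)) = (37517 - 7642)/(19337 + 1) = 29875/19338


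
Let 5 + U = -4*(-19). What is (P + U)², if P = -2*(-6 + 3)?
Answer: 5929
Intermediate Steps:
P = 6 (P = -2*(-3) = 6)
U = 71 (U = -5 - 4*(-19) = -5 + 76 = 71)
(P + U)² = (6 + 71)² = 77² = 5929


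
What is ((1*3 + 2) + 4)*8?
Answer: 72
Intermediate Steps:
((1*3 + 2) + 4)*8 = ((3 + 2) + 4)*8 = (5 + 4)*8 = 9*8 = 72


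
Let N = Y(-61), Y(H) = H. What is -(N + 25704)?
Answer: -25643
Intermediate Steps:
N = -61
-(N + 25704) = -(-61 + 25704) = -1*25643 = -25643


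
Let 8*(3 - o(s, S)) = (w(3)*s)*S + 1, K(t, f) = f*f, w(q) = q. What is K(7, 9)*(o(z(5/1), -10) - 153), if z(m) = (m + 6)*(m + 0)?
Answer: 36369/8 ≈ 4546.1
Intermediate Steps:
K(t, f) = f²
z(m) = m*(6 + m) (z(m) = (6 + m)*m = m*(6 + m))
o(s, S) = 23/8 - 3*S*s/8 (o(s, S) = 3 - ((3*s)*S + 1)/8 = 3 - (3*S*s + 1)/8 = 3 - (1 + 3*S*s)/8 = 3 + (-⅛ - 3*S*s/8) = 23/8 - 3*S*s/8)
K(7, 9)*(o(z(5/1), -10) - 153) = 9²*((23/8 - 3/8*(-10)*(5/1)*(6 + 5/1)) - 153) = 81*((23/8 - 3/8*(-10)*(5*1)*(6 + 5*1)) - 153) = 81*((23/8 - 3/8*(-10)*5*(6 + 5)) - 153) = 81*((23/8 - 3/8*(-10)*5*11) - 153) = 81*((23/8 - 3/8*(-10)*55) - 153) = 81*((23/8 + 825/4) - 153) = 81*(1673/8 - 153) = 81*(449/8) = 36369/8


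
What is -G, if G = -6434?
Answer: 6434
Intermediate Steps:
-G = -1*(-6434) = 6434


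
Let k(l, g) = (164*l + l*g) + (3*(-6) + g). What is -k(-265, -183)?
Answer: -4834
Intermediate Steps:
k(l, g) = -18 + g + 164*l + g*l (k(l, g) = (164*l + g*l) + (-18 + g) = -18 + g + 164*l + g*l)
-k(-265, -183) = -(-18 - 183 + 164*(-265) - 183*(-265)) = -(-18 - 183 - 43460 + 48495) = -1*4834 = -4834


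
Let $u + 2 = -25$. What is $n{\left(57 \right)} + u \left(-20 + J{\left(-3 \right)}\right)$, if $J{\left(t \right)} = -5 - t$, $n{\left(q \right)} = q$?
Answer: $651$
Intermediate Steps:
$u = -27$ ($u = -2 - 25 = -27$)
$n{\left(57 \right)} + u \left(-20 + J{\left(-3 \right)}\right) = 57 - 27 \left(-20 - 2\right) = 57 - -594 = 57 + 594 = 651$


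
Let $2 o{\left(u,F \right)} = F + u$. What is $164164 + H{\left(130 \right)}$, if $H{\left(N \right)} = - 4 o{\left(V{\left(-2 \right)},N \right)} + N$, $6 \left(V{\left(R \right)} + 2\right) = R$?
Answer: $\frac{492116}{3} \approx 1.6404 \cdot 10^{5}$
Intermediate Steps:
$V{\left(R \right)} = -2 + \frac{R}{6}$
$o{\left(u,F \right)} = \frac{F}{2} + \frac{u}{2}$ ($o{\left(u,F \right)} = \frac{F + u}{2} = \frac{F}{2} + \frac{u}{2}$)
$H{\left(N \right)} = \frac{14}{3} - N$ ($H{\left(N \right)} = - 4 \left(\frac{N}{2} + \frac{-2 + \frac{1}{6} \left(-2\right)}{2}\right) + N = - 4 \left(\frac{N}{2} + \frac{-2 - \frac{1}{3}}{2}\right) + N = - 4 \left(\frac{N}{2} + \frac{1}{2} \left(- \frac{7}{3}\right)\right) + N = - 4 \left(\frac{N}{2} - \frac{7}{6}\right) + N = - 4 \left(- \frac{7}{6} + \frac{N}{2}\right) + N = \left(\frac{14}{3} - 2 N\right) + N = \frac{14}{3} - N$)
$164164 + H{\left(130 \right)} = 164164 + \left(\frac{14}{3} - 130\right) = 164164 - \frac{376}{3} = \frac{492116}{3}$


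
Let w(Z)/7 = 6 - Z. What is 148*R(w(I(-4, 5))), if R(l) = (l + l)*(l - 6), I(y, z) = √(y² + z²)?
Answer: 1042216 - 161616*√41 ≈ 7368.7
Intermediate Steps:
w(Z) = 42 - 7*Z (w(Z) = 7*(6 - Z) = 42 - 7*Z)
R(l) = 2*l*(-6 + l) (R(l) = (2*l)*(-6 + l) = 2*l*(-6 + l))
148*R(w(I(-4, 5))) = 148*(2*(42 - 7*√((-4)² + 5²))*(-6 + (42 - 7*√((-4)² + 5²)))) = 148*(2*(42 - 7*√(16 + 25))*(-6 + (42 - 7*√(16 + 25)))) = 148*(2*(42 - 7*√41)*(-6 + (42 - 7*√41))) = 148*(2*(42 - 7*√41)*(36 - 7*√41)) = 148*(2*(36 - 7*√41)*(42 - 7*√41)) = 296*(36 - 7*√41)*(42 - 7*√41)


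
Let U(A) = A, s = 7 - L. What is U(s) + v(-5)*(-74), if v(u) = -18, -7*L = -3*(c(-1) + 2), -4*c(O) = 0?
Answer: 9367/7 ≈ 1338.1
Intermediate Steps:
c(O) = 0 (c(O) = -¼*0 = 0)
L = 6/7 (L = -(-3)*(0 + 2)/7 = -(-3)*2/7 = -⅐*(-6) = 6/7 ≈ 0.85714)
s = 43/7 (s = 7 - 1*6/7 = 7 - 6/7 = 43/7 ≈ 6.1429)
U(s) + v(-5)*(-74) = 43/7 - 18*(-74) = 43/7 + 1332 = 9367/7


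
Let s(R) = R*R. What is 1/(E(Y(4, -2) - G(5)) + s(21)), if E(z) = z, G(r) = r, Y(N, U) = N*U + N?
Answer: 1/432 ≈ 0.0023148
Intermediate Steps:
Y(N, U) = N + N*U
s(R) = R²
1/(E(Y(4, -2) - G(5)) + s(21)) = 1/((4*(1 - 2) - 1*5) + 21²) = 1/((4*(-1) - 5) + 441) = 1/((-4 - 5) + 441) = 1/(-9 + 441) = 1/432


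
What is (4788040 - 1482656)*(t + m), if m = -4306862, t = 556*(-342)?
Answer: -14864358123376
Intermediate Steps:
t = -190152
(4788040 - 1482656)*(t + m) = (4788040 - 1482656)*(-190152 - 4306862) = 3305384*(-4497014) = -14864358123376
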